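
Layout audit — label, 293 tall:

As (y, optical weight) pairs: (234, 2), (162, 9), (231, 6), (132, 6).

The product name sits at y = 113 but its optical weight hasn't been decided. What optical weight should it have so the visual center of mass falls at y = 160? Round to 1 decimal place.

Existing Σw = 23 (2 + 9 + 6 + 6); existing moment 2·234 + 9·162 + 6·231 + 6·132 = 4104.
Set Σw·y/Σw = 160: (4104 + 113w) = 160·(23 + w).
Rearranging, w·(113 − 160) = 160·23 − 4104 = -424, so w ≈ -424/-47 = 9.02.

w ≈ 9.0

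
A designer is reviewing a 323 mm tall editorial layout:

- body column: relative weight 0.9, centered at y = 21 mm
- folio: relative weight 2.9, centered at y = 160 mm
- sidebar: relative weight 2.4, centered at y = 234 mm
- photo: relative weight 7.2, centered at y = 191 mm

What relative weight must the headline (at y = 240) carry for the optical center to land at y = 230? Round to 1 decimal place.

w ≈ 66.2

Fixed elements: Σw = 0.9 + 2.9 + 2.4 + 7.2 = 13.4, Σw·y = 0.9·21 + 2.9·160 + 2.4·234 + 7.2·191 = 2419.7.
Balance at y = 230 requires (2419.7 + w·240) / (13.4 + w) = 230.
So w = (230·13.4 − 2419.7)/(240 − 230) = 662.3/10 ≈ 66.23.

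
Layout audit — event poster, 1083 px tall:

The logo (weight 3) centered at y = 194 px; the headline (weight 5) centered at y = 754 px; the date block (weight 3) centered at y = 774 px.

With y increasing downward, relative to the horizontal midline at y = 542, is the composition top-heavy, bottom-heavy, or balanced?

bottom-heavy

Σw = 3 + 5 + 3 = 11.
Σw·y = 3·194 + 5·754 + 3·774 = 6674, so ȳ = 6674/11 ≈ 606.73.
606.7 vs midline 542 → bottom-heavy.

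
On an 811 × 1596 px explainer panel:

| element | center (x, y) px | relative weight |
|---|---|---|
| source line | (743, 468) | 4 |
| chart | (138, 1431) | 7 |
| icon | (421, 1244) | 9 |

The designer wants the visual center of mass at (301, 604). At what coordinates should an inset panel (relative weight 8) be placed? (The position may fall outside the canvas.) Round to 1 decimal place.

New total weight: (4 + 7 + 9) + 8 = 28.
Along x: (7727 + 8·x) / 28 = 301 (existing moment 4·743 + 7·138 + 9·421 = 7727) ⇒ x = (8428 − 7727) / 8 ≈ 87.62.
Along y: (23085 + 8·y) / 28 = 604 (existing moment 4·468 + 7·1431 + 9·1244 = 23085) ⇒ y = (16912 − 23085) / 8 ≈ -771.62.

(87.6, -771.6)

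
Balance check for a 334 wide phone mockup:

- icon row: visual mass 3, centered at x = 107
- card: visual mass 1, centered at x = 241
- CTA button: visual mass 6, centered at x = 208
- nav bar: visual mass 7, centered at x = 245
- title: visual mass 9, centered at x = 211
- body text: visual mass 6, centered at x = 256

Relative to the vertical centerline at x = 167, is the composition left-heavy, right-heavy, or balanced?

Σw = 3 + 1 + 6 + 7 + 9 + 6 = 32.
x: (3·107 + 1·241 + 6·208 + 7·245 + 9·211 + 6·256) / 32 = 6960 / 32 ≈ 217.50
Since 217.5 is right of 167, the composition reads right-heavy.

right-heavy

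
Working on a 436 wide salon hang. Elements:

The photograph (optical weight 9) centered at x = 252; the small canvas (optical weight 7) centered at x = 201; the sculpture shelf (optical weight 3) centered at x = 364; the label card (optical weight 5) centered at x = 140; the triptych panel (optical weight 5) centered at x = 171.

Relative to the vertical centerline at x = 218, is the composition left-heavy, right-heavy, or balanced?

Weights sum to 9 + 7 + 3 + 5 + 5 = 29.
Σw·x = 9·252 + 7·201 + 3·364 + 5·140 + 5·171 = 6322, so x̄ = 6322/29 ≈ 218.00.
The centroid 218.00 matches the midline at 218, so the layout is balanced.

balanced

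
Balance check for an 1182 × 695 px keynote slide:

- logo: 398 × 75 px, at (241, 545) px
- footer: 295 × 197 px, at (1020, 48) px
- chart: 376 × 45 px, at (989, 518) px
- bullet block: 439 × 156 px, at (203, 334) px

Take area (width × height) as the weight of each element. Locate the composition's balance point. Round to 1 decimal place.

Taking area as weight: logo 398·75 = 29850, footer 295·197 = 58115, chart 376·45 = 16920, bullet block 439·156 = 68484. Sum 173369.
x-moment: 29850·241 + 58115·1020 + 16920·989 + 68484·203 = 97107282; centroid 97107282/173369 ≈ 560.12.
y-moment: 29850·545 + 58115·48 + 16920·518 + 68484·334 = 50695986; centroid 50695986/173369 ≈ 292.42.

(560.1, 292.4)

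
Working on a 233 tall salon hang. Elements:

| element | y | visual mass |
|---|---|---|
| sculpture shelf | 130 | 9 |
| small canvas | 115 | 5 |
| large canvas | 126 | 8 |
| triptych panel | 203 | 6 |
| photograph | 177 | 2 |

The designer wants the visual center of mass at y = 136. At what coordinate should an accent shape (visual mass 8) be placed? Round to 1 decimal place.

After adding the accent shape, total weight = 9 + 5 + 8 + 6 + 2 + 8 = 38.
Along y: (4325 + 8·y) / 38 = 136 (existing moment 9·130 + 5·115 + 8·126 + 6·203 + 2·177 = 4325) ⇒ y = (5168 − 4325) / 8 ≈ 105.38.

y ≈ 105.4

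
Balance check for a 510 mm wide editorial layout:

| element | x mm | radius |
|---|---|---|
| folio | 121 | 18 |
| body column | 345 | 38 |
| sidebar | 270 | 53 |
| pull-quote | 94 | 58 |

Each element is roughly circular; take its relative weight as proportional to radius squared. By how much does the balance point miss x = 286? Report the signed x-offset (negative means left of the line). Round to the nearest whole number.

Weights ∝ r²: folio 18² = 324, body column 38² = 1444, sidebar 53² = 2809, pull-quote 58² = 3364; Σw = 7941.
Σw·x = 324·121 + 1444·345 + 2809·270 + 3364·94 = 1612030, so x̄ = 1612030/7941 ≈ 203.00.
Offset from x = 286: 203.00 − 286 ≈ -83.00.

≈ -83 mm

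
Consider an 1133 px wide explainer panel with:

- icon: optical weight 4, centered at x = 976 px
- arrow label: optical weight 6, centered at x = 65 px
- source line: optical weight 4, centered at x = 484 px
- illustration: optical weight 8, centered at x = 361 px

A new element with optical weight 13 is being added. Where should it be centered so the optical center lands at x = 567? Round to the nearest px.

x ≈ 825

After adding the new element, total weight = 4 + 6 + 4 + 8 + 13 = 35.
x: need Σw·x = 35·567 = 19845. Existing = 4·976 + 6·65 + 4·484 + 8·361 = 9118. Remainder 10727 / 13 ≈ 825.15.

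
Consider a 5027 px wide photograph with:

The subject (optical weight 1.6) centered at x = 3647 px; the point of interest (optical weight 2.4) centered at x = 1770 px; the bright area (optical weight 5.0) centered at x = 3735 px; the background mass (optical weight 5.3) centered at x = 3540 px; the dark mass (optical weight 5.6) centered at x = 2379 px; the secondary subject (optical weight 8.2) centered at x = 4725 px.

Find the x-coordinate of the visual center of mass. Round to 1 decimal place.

Weights sum to 1.6 + 2.4 + 5.0 + 5.3 + 5.6 + 8.2 = 28.1.
x: (1.6·3647 + 2.4·1770 + 5.0·3735 + 5.3·3540 + 5.6·2379 + 8.2·4725) / 28.1 = 99587.6 / 28.1 ≈ 3544.04

x ≈ 3544.0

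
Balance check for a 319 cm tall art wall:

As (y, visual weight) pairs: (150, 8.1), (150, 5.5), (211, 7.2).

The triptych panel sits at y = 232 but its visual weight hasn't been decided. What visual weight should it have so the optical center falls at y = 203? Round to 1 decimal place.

w ≈ 22.9

Known weights sum to 8.1 + 5.5 + 7.2 = 20.8; their moment is 8.1·150 + 5.5·150 + 7.2·211 = 3559.2.
For the centroid to hit 203: (3559.2 + w·232) / (20.8 + w) = 203.
Solving: w = (203·20.8 − 3559.2) / (232 − 203) = 663.2 / 29 ≈ 22.87.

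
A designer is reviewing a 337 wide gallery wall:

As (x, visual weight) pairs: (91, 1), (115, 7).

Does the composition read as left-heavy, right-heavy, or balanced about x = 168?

left-heavy

Total weight = 1 + 7 = 8.
x-moment: 1·91 + 7·115 = 896; centroid 896/8 ≈ 112.00.
112.0 vs midline 168 → left-heavy.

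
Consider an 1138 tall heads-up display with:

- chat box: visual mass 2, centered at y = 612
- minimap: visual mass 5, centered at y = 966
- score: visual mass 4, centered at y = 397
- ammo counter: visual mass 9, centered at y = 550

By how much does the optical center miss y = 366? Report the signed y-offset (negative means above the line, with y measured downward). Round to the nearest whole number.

Total weight = 2 + 5 + 4 + 9 = 20.
Σw·y = 2·612 + 5·966 + 4·397 + 9·550 = 12592, so ȳ = 12592/20 ≈ 629.60.
Offset from y = 366: 629.60 − 366 ≈ 263.60.

≈ 264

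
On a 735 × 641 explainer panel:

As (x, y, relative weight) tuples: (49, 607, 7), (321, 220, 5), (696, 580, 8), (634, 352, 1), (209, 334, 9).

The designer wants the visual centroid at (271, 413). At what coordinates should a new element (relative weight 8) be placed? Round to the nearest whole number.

(33, 293)

New total weight: (7 + 5 + 8 + 1 + 9) + 8 = 38.
x: need Σw·x = 38·271 = 10298. Existing = 7·49 + 5·321 + 8·696 + 1·634 + 9·209 = 10031. Remainder 267 / 8 ≈ 33.38.
y: need Σw·y = 38·413 = 15694. Existing = 7·607 + 5·220 + 8·580 + 1·352 + 9·334 = 13347. Remainder 2347 / 8 ≈ 293.38.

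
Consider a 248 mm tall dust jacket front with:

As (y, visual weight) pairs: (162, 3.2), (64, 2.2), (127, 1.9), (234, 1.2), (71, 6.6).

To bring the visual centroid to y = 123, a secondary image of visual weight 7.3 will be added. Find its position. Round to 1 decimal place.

y ≈ 151.4

With the secondary image, Σw becomes 3.2 + 2.2 + 1.9 + 1.2 + 6.6 + 7.3 = 22.4.
Along y: (1649.9 + 7.3·y) / 22.4 = 123 (existing moment 3.2·162 + 2.2·64 + 1.9·127 + 1.2·234 + 6.6·71 = 1649.9) ⇒ y = (2755.2 − 1649.9) / 7.3 ≈ 151.41.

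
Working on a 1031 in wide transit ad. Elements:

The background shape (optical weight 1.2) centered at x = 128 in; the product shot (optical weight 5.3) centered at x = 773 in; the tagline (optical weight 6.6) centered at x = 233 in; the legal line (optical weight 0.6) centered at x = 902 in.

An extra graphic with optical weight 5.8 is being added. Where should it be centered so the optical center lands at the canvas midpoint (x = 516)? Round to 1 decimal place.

x ≈ 643.5

New total weight: (1.2 + 5.3 + 6.6 + 0.6) + 5.8 = 19.5.
x: target moment 19.5×516 = 10062.0; current 1.2·128 + 5.3·773 + 6.6·233 + 0.6·902 = 6329.5; the extra graphic supplies 3732.5, so x = 3732.5/5.8 ≈ 643.53.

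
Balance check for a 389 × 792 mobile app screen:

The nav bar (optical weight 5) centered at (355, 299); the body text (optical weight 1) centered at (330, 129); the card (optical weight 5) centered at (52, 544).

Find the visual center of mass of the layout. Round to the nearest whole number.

(215, 395)

Weights sum to 5 + 1 + 5 = 11.
x-moment: 5·355 + 1·330 + 5·52 = 2365; centroid 2365/11 ≈ 215.00.
y-moment: 5·299 + 1·129 + 5·544 = 4344; centroid 4344/11 ≈ 394.91.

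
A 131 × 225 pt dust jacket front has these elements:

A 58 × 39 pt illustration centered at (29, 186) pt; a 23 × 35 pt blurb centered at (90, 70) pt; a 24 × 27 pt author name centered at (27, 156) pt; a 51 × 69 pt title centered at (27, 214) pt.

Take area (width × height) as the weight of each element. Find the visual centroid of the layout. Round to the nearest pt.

(35, 184)

Taking area as weight: illustration 58·39 = 2262, blurb 23·35 = 805, author name 24·27 = 648, title 51·69 = 3519. Sum 7234.
x: (2262·29 + 805·90 + 648·27 + 3519·27) / 7234 = 250557 / 7234 ≈ 34.64
y: (2262·186 + 805·70 + 648·156 + 3519·214) / 7234 = 1331236 / 7234 ≈ 184.02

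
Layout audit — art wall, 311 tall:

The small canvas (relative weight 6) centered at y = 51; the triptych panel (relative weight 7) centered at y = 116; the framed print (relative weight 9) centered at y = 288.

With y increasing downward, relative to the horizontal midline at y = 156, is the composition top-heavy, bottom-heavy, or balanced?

bottom-heavy

Weights sum to 6 + 7 + 9 = 22.
y: (6·51 + 7·116 + 9·288) / 22 = 3710 / 22 ≈ 168.64
168.6 lies below (larger y than) the midline 156, so the layout is bottom-heavy.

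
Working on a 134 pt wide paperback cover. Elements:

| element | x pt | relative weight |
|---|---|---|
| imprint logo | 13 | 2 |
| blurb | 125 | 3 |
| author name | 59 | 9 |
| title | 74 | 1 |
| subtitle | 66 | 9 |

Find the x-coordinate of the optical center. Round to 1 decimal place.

Σw = 2 + 3 + 9 + 1 + 9 = 24.
x: (2·13 + 3·125 + 9·59 + 1·74 + 9·66) / 24 = 1600 / 24 ≈ 66.67

x ≈ 66.7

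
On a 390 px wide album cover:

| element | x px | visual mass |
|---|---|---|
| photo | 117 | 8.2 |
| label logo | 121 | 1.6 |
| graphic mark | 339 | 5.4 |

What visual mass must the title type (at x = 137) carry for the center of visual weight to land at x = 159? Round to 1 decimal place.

w ≈ 25.8

Known weights sum to 8.2 + 1.6 + 5.4 = 15.2; their moment is 8.2·117 + 1.6·121 + 5.4·339 = 2983.6.
Balance at x = 159 requires (2983.6 + w·137) / (15.2 + w) = 159.
Rearranging, w·(137 − 159) = 159·15.2 − 2983.6 = -566.8, so w ≈ -566.8/-22 = 25.76.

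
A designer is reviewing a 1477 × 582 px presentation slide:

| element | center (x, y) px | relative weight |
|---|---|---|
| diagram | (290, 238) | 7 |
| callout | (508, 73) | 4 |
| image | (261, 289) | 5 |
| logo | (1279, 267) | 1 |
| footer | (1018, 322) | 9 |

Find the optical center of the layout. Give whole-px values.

Σw = 7 + 4 + 5 + 1 + 9 = 26.
x: (7·290 + 4·508 + 5·261 + 1·1279 + 9·1018) / 26 = 15808 / 26 ≈ 608.00
y: (7·238 + 4·73 + 5·289 + 1·267 + 9·322) / 26 = 6568 / 26 ≈ 252.62

(608, 253)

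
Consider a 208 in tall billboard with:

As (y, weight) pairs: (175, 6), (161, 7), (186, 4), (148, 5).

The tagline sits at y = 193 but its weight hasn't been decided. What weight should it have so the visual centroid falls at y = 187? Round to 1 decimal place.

Fixed elements: Σw = 6 + 7 + 4 + 5 = 22, Σw·y = 6·175 + 7·161 + 4·186 + 5·148 = 3661.
Set Σw·y/Σw = 187: (3661 + 193w) = 187·(22 + w).
Solving: w = (187·22 − 3661) / (193 − 187) = 453 / 6 ≈ 75.50.

w ≈ 75.5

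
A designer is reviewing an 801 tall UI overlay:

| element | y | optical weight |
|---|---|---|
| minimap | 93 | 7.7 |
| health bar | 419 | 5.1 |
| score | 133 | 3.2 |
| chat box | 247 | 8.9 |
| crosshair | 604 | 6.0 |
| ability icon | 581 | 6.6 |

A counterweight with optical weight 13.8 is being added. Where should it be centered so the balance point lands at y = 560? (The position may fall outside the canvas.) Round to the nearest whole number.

y ≈ 1144

After adding the counterweight, total weight = 7.7 + 5.1 + 3.2 + 8.9 + 6.0 + 6.6 + 13.8 = 51.3.
y: need Σw·y = 51.3·560 = 28728.0. Existing = 7.7·93 + 5.1·419 + 3.2·133 + 8.9·247 + 6.0·604 + 6.6·581 = 12935.5. Remainder 15792.5 / 13.8 ≈ 1144.38.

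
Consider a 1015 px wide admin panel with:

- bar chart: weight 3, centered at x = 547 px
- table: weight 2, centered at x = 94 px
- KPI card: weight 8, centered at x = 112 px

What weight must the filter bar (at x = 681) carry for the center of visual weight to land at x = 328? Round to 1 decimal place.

Fixed elements: Σw = 3 + 2 + 8 = 13, Σw·x = 3·547 + 2·94 + 8·112 = 2725.
Set Σw·x/Σw = 328: (2725 + 681w) = 328·(13 + w).
Rearranging, w·(681 − 328) = 328·13 − 2725 = 1539, so w ≈ 1539/353 = 4.36.

w ≈ 4.4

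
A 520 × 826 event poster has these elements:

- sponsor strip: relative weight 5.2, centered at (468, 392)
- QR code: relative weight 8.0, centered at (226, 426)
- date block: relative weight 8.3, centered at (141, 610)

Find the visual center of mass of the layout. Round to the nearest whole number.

Weights sum to 5.2 + 8.0 + 8.3 = 21.5.
x-moment: 5.2·468 + 8.0·226 + 8.3·141 = 5411.9; centroid 5411.9/21.5 ≈ 251.72.
y-moment: 5.2·392 + 8.0·426 + 8.3·610 = 10509.4; centroid 10509.4/21.5 ≈ 488.81.

(252, 489)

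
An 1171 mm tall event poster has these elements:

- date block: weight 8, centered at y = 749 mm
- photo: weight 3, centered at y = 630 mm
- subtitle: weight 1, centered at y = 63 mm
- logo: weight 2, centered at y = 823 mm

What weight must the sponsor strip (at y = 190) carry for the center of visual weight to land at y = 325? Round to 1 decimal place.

Existing Σw = 14 (8 + 3 + 1 + 2); existing moment 8·749 + 3·630 + 1·63 + 2·823 = 9591.
Balance at y = 325 requires (9591 + w·190) / (14 + w) = 325.
Rearranging, w·(190 − 325) = 325·14 − 9591 = -5041, so w ≈ -5041/-135 = 37.34.

w ≈ 37.3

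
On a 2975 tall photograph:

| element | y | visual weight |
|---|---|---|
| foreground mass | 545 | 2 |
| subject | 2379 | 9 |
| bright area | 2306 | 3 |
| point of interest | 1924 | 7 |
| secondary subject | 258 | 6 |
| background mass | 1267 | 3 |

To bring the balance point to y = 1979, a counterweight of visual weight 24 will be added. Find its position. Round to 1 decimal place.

New total weight: (2 + 9 + 3 + 7 + 6 + 3) + 24 = 54.
y: need Σw·y = 54·1979 = 106866. Existing = 2·545 + 9·2379 + 3·2306 + 7·1924 + 6·258 + 3·1267 = 48236. Remainder 58630 / 24 ≈ 2442.92.

y ≈ 2442.9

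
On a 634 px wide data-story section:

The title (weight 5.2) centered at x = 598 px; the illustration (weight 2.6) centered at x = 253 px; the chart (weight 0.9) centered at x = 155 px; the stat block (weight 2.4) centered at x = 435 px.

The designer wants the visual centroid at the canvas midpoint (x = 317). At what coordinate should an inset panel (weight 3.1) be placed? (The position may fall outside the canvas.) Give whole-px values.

x ≈ -145

After adding the inset panel, total weight = 5.2 + 2.6 + 0.9 + 2.4 + 3.1 = 14.2.
x: target moment 14.2×317 = 4501.4; current 5.2·598 + 2.6·253 + 0.9·155 + 2.4·435 = 4950.9; the inset panel supplies -449.5, so x = -449.5/3.1 ≈ -145.00.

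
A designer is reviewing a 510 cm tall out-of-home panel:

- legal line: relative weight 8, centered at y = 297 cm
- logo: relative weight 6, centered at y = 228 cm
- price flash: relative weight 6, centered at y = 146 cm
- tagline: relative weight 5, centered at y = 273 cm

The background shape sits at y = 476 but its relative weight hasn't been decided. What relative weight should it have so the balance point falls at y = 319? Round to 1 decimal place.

Known weights sum to 8 + 6 + 6 + 5 = 25; their moment is 8·297 + 6·228 + 6·146 + 5·273 = 5985.
For the centroid to hit 319: (5985 + w·476) / (25 + w) = 319.
Solving: w = (319·25 − 5985) / (476 − 319) = 1990 / 157 ≈ 12.68.

w ≈ 12.7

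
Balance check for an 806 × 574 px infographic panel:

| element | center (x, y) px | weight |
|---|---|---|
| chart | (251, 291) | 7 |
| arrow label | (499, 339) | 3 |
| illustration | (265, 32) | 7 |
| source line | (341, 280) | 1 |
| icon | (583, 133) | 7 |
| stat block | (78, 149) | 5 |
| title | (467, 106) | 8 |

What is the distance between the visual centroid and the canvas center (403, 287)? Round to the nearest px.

≈ 134 px

Σw = 7 + 3 + 7 + 1 + 7 + 5 + 8 = 38.
Σw·x = 13657; x̄ = 13657/38 ≈ 359.39.
Σw·y = 6082; ȳ = 6082/38 ≈ 160.05.
Relative to (403, 287): Δ = (-43.61, -126.95); |Δ| = √(-43.61² + -126.95²) ≈ 134.23.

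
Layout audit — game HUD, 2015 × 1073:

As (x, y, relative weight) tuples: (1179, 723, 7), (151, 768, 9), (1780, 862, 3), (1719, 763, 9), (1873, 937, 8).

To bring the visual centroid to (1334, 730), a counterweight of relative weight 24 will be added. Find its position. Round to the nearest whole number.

(1443, 620)

New total weight: (7 + 9 + 3 + 9 + 8) + 24 = 60.
x: target moment 60×1334 = 80040; current 7·1179 + 9·151 + 3·1780 + 9·1719 + 8·1873 = 45407; the counterweight supplies 34633, so x = 34633/24 ≈ 1443.04.
y: target moment 60×730 = 43800; current 7·723 + 9·768 + 3·862 + 9·763 + 8·937 = 28922; the counterweight supplies 14878, so y = 14878/24 ≈ 619.92.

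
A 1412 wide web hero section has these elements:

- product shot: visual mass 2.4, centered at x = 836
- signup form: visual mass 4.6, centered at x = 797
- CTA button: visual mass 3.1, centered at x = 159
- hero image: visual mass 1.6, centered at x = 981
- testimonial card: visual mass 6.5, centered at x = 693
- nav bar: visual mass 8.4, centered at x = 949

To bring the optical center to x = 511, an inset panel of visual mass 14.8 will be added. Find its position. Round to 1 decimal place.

x ≈ 63.8

With the inset panel, Σw becomes 2.4 + 4.6 + 3.1 + 1.6 + 6.5 + 8.4 + 14.8 = 41.4.
Along x: (20211.2 + 14.8·x) / 41.4 = 511 (existing moment 2.4·836 + 4.6·797 + 3.1·159 + 1.6·981 + 6.5·693 + 8.4·949 = 20211.2) ⇒ x = (21155.4 − 20211.2) / 14.8 ≈ 63.80.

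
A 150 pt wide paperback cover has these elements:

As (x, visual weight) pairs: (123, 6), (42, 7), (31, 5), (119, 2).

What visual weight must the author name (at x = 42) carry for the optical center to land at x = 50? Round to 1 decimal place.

Existing Σw = 20 (6 + 7 + 5 + 2); existing moment 6·123 + 7·42 + 5·31 + 2·119 = 1425.
Set Σw·x/Σw = 50: (1425 + 42w) = 50·(20 + w).
So w = (50·20 − 1425)/(42 − 50) = -425/-8 ≈ 53.12.

w ≈ 53.1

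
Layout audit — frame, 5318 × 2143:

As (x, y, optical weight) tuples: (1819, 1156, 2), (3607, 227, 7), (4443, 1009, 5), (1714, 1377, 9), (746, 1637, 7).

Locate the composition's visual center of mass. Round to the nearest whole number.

Weights sum to 2 + 7 + 5 + 9 + 7 = 30.
Σw·x = 2·1819 + 7·3607 + 5·4443 + 9·1714 + 7·746 = 71750, so x̄ = 71750/30 ≈ 2391.67.
Σw·y = 2·1156 + 7·227 + 5·1009 + 9·1377 + 7·1637 = 32798, so ȳ = 32798/30 ≈ 1093.27.

(2392, 1093)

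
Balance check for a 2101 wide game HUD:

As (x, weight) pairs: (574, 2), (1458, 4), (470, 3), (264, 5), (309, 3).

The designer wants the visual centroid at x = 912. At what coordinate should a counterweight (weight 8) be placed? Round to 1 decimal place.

x ≈ 1520.4

After adding the counterweight, total weight = 2 + 4 + 3 + 5 + 3 + 8 = 25.
x: need Σw·x = 25·912 = 22800. Existing = 2·574 + 4·1458 + 3·470 + 5·264 + 3·309 = 10637. Remainder 12163 / 8 ≈ 1520.38.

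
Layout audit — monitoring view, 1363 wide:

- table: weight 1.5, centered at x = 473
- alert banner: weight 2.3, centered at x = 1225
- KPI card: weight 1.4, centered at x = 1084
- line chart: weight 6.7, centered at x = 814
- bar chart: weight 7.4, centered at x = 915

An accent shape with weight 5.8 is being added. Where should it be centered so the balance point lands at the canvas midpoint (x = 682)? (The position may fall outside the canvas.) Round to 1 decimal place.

x ≈ -26.1

New total weight: (1.5 + 2.3 + 1.4 + 6.7 + 7.4) + 5.8 = 25.1.
x: target moment 25.1×682 = 17118.2; current 1.5·473 + 2.3·1225 + 1.4·1084 + 6.7·814 + 7.4·915 = 17269.4; the accent shape supplies -151.2, so x = -151.2/5.8 ≈ -26.07.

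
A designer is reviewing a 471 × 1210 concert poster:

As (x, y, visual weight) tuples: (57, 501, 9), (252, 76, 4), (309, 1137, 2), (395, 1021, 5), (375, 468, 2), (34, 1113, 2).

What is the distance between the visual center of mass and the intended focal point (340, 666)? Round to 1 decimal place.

≈ 137.0

Weights sum to 9 + 4 + 2 + 5 + 2 + 2 = 24.
x: moment 4932 / weight 24 ≈ 205.50
Σw·y = 15354; ȳ = 15354/24 ≈ 639.75.
From (340, 666): dx = -134.50, dy = -26.25, so the distance is √(dx²+dy²) ≈ 137.04.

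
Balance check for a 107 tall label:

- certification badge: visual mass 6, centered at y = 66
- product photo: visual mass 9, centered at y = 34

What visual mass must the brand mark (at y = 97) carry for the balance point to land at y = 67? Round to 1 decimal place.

w ≈ 10.1

Fixed elements: Σw = 6 + 9 = 15, Σw·y = 6·66 + 9·34 = 702.
Balance at y = 67 requires (702 + w·97) / (15 + w) = 67.
So w = (67·15 − 702)/(97 − 67) = 303/30 ≈ 10.10.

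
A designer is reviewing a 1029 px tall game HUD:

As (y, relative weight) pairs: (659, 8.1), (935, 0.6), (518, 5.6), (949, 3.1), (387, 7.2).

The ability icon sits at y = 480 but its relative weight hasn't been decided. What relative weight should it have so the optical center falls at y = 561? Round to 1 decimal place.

Known weights sum to 8.1 + 0.6 + 5.6 + 3.1 + 7.2 = 24.6; their moment is 8.1·659 + 0.6·935 + 5.6·518 + 3.1·949 + 7.2·387 = 14528.0.
For the centroid to hit 561: (14528.0 + w·480) / (24.6 + w) = 561.
Solving: w = (561·24.6 − 14528.0) / (480 − 561) = -727.4 / -81 ≈ 8.98.

w ≈ 9.0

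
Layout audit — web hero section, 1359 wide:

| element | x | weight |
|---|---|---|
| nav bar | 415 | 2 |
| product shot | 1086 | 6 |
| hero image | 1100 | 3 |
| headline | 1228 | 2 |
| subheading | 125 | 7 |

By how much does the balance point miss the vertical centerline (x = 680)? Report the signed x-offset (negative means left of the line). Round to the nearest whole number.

Total weight = 2 + 6 + 3 + 2 + 7 = 20.
Σw·x = 2·415 + 6·1086 + 3·1100 + 2·1228 + 7·125 = 13977, so x̄ = 13977/20 ≈ 698.85.
Offset from x = 680: 698.85 − 680 ≈ 18.85.

≈ 19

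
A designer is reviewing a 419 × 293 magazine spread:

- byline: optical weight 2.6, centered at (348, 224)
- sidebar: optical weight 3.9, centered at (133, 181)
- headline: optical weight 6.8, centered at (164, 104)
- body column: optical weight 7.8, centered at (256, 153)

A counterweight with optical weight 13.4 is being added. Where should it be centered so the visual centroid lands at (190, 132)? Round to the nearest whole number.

(151, 102)

New total weight: (2.6 + 3.9 + 6.8 + 7.8) + 13.4 = 34.5.
x: need Σw·x = 34.5·190 = 6555.0. Existing = 2.6·348 + 3.9·133 + 6.8·164 + 7.8·256 = 4535.5. Remainder 2019.5 / 13.4 ≈ 150.71.
y: need Σw·y = 34.5·132 = 4554.0. Existing = 2.6·224 + 3.9·181 + 6.8·104 + 7.8·153 = 3188.9. Remainder 1365.1 / 13.4 ≈ 101.87.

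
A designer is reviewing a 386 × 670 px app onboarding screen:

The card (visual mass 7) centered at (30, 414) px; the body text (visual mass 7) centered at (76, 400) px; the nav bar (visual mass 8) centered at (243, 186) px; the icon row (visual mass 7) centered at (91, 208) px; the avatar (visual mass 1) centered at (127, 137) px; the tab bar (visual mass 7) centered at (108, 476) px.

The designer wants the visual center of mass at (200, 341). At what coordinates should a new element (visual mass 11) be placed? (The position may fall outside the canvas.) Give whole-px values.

(490, 387)

New total weight: (7 + 7 + 8 + 7 + 1 + 7) + 11 = 48.
x: target moment 48×200 = 9600; current 7·30 + 7·76 + 8·243 + 7·91 + 1·127 + 7·108 = 4206; the new element supplies 5394, so x = 5394/11 ≈ 490.36.
y: target moment 48×341 = 16368; current 7·414 + 7·400 + 8·186 + 7·208 + 1·137 + 7·476 = 12111; the new element supplies 4257, so y = 4257/11 ≈ 387.00.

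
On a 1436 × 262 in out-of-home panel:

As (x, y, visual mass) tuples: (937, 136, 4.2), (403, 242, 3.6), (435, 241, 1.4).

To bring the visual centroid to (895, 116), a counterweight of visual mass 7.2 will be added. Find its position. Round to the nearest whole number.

(1206, 17)

With the counterweight, Σw becomes 4.2 + 3.6 + 1.4 + 7.2 = 16.4.
x: need Σw·x = 16.4·895 = 14678.0. Existing = 4.2·937 + 3.6·403 + 1.4·435 = 5995.2. Remainder 8682.8 / 7.2 ≈ 1205.94.
y: need Σw·y = 16.4·116 = 1902.4. Existing = 4.2·136 + 3.6·242 + 1.4·241 = 1779.8. Remainder 122.6 / 7.2 ≈ 17.03.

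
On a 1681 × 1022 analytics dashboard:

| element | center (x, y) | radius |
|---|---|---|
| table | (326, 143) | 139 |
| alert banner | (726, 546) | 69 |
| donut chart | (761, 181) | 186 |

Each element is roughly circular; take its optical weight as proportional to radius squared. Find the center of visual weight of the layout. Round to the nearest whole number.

(615, 198)

r² weights: table 139² = 19321, alert banner 69² = 4761, donut chart 186² = 34596. Total = 58678.
x-moment: 19321·326 + 4761·726 + 34596·761 = 36082688; centroid 36082688/58678 ≈ 614.93.
y-moment: 19321·143 + 4761·546 + 34596·181 = 11624285; centroid 11624285/58678 ≈ 198.10.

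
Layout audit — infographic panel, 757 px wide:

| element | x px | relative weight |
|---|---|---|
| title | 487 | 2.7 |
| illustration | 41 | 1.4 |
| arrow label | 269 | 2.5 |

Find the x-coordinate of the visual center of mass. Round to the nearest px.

x ≈ 310

Weights sum to 2.7 + 1.4 + 2.5 = 6.6.
x: (2.7·487 + 1.4·41 + 2.5·269) / 6.6 = 2044.8 / 6.6 ≈ 309.82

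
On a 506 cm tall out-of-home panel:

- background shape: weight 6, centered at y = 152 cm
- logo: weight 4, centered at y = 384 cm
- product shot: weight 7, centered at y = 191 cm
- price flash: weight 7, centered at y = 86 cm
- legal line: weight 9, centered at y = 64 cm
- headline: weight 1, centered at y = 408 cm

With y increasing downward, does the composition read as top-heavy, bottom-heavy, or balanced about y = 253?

top-heavy

Σw = 6 + 4 + 7 + 7 + 9 + 1 = 34.
y-moment: 6·152 + 4·384 + 7·191 + 7·86 + 9·64 + 1·408 = 5371; centroid 5371/34 ≈ 157.97.
158.0 lies above (smaller y than) the midline 253, so the layout is top-heavy.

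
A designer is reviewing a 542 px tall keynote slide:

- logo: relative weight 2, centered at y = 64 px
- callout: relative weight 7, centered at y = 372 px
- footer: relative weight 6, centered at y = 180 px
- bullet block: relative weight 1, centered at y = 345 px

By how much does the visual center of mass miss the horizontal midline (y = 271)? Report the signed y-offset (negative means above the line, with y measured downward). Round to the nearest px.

Total weight = 2 + 7 + 6 + 1 = 16.
Σw·y = 2·64 + 7·372 + 6·180 + 1·345 = 4157, so ȳ = 4157/16 ≈ 259.81.
Offset from y = 271: 259.81 − 271 ≈ -11.19.

≈ -11 px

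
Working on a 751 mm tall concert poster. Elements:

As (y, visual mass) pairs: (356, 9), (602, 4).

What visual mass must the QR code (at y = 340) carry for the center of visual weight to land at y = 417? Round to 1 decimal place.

Known weights sum to 9 + 4 = 13; their moment is 9·356 + 4·602 = 5612.
Balance at y = 417 requires (5612 + w·340) / (13 + w) = 417.
Solving: w = (417·13 − 5612) / (340 − 417) = -191 / -77 ≈ 2.48.

w ≈ 2.5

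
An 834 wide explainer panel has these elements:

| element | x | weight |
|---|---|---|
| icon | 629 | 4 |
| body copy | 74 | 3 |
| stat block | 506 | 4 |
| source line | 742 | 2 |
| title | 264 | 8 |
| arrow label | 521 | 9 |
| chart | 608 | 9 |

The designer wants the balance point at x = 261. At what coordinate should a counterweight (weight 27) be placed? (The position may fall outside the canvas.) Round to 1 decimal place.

x ≈ -47.9

New total weight: (4 + 3 + 4 + 2 + 8 + 9 + 9) + 27 = 66.
Along x: (18519 + 27·x) / 66 = 261 (existing moment 4·629 + 3·74 + 4·506 + 2·742 + 8·264 + 9·521 + 9·608 = 18519) ⇒ x = (17226 − 18519) / 27 ≈ -47.89.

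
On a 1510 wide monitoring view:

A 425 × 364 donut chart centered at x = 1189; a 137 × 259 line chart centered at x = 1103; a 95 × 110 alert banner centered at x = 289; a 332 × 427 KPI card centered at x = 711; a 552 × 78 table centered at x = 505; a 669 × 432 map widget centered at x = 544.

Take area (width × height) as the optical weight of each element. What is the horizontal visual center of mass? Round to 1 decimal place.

x ≈ 750.0

Areas → weights: donut chart 425·364 = 154700, line chart 137·259 = 35483, alert banner 95·110 = 10450, KPI card 332·427 = 141764, table 552·78 = 43056, map widget 669·432 = 289008; Σw = 674461.
x: moment 505853935 / weight 674461 ≈ 750.01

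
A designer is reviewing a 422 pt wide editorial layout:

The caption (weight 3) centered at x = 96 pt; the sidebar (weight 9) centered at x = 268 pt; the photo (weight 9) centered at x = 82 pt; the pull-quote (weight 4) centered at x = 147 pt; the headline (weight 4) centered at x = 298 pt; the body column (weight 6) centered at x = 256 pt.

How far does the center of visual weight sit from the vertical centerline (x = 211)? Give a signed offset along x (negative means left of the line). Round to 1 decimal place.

≈ -18.0 pt

Weights sum to 3 + 9 + 9 + 4 + 4 + 6 = 35.
Σw·x = 6754; x̄ = 6754/35 ≈ 192.97.
Difference: 192.97 − 211 ≈ -18.03.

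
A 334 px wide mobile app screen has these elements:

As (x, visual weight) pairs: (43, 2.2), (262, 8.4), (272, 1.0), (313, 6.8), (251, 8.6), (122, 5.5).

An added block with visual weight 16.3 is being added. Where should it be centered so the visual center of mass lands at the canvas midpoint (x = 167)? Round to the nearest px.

x ≈ 38

With the added block, Σw becomes 2.2 + 8.4 + 1.0 + 6.8 + 8.6 + 5.5 + 16.3 = 48.8.
x: need Σw·x = 48.8·167 = 8149.6. Existing = 2.2·43 + 8.4·262 + 1.0·272 + 6.8·313 + 8.6·251 + 5.5·122 = 7525.4. Remainder 624.2 / 16.3 ≈ 38.29.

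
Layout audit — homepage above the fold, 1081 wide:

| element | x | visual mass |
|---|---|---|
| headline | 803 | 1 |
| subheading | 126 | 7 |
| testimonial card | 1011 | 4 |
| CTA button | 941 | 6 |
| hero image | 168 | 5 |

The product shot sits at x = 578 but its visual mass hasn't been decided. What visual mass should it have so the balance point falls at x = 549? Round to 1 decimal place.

w ≈ 14.2

Fixed elements: Σw = 1 + 7 + 4 + 6 + 5 = 23, Σw·x = 1·803 + 7·126 + 4·1011 + 6·941 + 5·168 = 12215.
Balance at x = 549 requires (12215 + w·578) / (23 + w) = 549.
Rearranging, w·(578 − 549) = 549·23 − 12215 = 412, so w ≈ 412/29 = 14.21.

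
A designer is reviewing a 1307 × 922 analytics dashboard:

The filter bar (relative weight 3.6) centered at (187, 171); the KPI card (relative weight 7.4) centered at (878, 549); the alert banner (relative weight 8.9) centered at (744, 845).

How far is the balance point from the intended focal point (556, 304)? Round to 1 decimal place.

≈ 338.0

Weights sum to 3.6 + 7.4 + 8.9 = 19.9.
x: (3.6·187 + 7.4·878 + 8.9·744) / 19.9 = 13792.0 / 19.9 ≈ 693.07
y: (3.6·171 + 7.4·549 + 8.9·845) / 19.9 = 12198.7 / 19.9 ≈ 613.00
Offset from (556, 304): Δx ≈ 137.07, Δy ≈ 309.00; distance = √(Δx² + Δy²) ≈ 338.04.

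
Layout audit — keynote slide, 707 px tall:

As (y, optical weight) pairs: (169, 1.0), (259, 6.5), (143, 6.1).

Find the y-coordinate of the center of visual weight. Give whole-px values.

Total weight = 1.0 + 6.5 + 6.1 = 13.6.
y-moment: 1.0·169 + 6.5·259 + 6.1·143 = 2724.8; centroid 2724.8/13.6 ≈ 200.35.

y ≈ 200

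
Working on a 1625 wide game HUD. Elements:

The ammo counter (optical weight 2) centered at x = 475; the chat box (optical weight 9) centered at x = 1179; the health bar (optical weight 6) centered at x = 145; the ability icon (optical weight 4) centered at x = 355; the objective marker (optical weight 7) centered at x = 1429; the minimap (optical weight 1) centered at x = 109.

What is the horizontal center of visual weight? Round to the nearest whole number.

Weights sum to 2 + 9 + 6 + 4 + 7 + 1 = 29.
x: (2·475 + 9·1179 + 6·145 + 4·355 + 7·1429 + 1·109) / 29 = 23963 / 29 ≈ 826.31

x ≈ 826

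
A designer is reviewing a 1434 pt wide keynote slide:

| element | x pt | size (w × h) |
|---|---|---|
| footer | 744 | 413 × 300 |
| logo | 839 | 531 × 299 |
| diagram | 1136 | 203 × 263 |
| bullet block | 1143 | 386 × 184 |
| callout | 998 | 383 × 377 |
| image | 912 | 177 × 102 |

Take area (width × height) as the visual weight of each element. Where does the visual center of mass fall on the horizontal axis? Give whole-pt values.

x ≈ 927

Areas → weights: footer 413·300 = 123900, logo 531·299 = 158769, diagram 203·263 = 53389, bullet block 386·184 = 71024, callout 383·377 = 144391, image 177·102 = 18054; Σw = 569527.
x: moment 527786593 / weight 569527 ≈ 926.71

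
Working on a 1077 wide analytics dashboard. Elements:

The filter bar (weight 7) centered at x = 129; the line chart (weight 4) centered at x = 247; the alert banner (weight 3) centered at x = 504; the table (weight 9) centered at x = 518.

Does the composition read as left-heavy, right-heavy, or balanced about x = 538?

left-heavy

Σw = 7 + 4 + 3 + 9 = 23.
x-moment: 7·129 + 4·247 + 3·504 + 9·518 = 8065; centroid 8065/23 ≈ 350.65.
350.7 lies left of the midline 538, so the layout is left-heavy.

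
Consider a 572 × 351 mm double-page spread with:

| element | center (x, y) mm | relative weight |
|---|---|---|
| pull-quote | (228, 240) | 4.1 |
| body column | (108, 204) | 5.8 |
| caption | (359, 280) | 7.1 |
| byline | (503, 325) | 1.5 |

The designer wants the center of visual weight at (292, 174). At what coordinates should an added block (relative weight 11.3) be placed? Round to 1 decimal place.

After adding the added block, total weight = 4.1 + 5.8 + 7.1 + 1.5 + 11.3 = 29.8.
x: target moment 29.8×292 = 8701.6; current 4.1·228 + 5.8·108 + 7.1·359 + 1.5·503 = 4864.6; the added block supplies 3837.0, so x = 3837.0/11.3 ≈ 339.56.
y: target moment 29.8×174 = 5185.2; current 4.1·240 + 5.8·204 + 7.1·280 + 1.5·325 = 4642.7; the added block supplies 542.5, so y = 542.5/11.3 ≈ 48.01.

(339.6, 48.0)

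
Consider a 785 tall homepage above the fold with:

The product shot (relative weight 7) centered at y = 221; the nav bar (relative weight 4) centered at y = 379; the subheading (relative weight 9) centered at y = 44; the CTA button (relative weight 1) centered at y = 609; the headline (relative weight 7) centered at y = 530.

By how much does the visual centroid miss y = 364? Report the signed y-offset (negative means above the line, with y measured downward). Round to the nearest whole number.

≈ -86

Weights sum to 7 + 4 + 9 + 1 + 7 = 28.
y-moment: 7·221 + 4·379 + 9·44 + 1·609 + 7·530 = 7778; centroid 7778/28 ≈ 277.79.
Difference: 277.79 − 364 ≈ -86.21.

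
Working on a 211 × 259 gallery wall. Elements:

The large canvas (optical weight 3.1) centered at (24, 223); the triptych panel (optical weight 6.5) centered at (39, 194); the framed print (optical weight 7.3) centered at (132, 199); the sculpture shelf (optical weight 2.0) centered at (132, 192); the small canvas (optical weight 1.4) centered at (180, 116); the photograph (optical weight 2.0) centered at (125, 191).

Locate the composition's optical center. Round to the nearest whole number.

Weights sum to 3.1 + 6.5 + 7.3 + 2.0 + 1.4 + 2.0 = 22.3.
Σw·x = 3.1·24 + 6.5·39 + 7.3·132 + 2.0·132 + 1.4·180 + 2.0·125 = 2057.5, so x̄ = 2057.5/22.3 ≈ 92.26.
Σw·y = 3.1·223 + 6.5·194 + 7.3·199 + 2.0·192 + 1.4·116 + 2.0·191 = 4333.4, so ȳ = 4333.4/22.3 ≈ 194.32.

(92, 194)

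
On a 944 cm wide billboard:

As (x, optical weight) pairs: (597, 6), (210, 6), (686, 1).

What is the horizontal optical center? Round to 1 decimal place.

Σw = 6 + 6 + 1 = 13.
Σw·x = 6·597 + 6·210 + 1·686 = 5528, so x̄ = 5528/13 ≈ 425.23.

x ≈ 425.2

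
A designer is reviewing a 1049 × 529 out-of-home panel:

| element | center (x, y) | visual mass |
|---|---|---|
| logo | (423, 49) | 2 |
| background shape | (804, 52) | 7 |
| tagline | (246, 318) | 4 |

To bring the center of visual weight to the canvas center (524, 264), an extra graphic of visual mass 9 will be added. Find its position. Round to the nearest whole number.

After adding the extra graphic, total weight = 2 + 7 + 4 + 9 = 22.
x: target moment 22×524 = 11528; current 2·423 + 7·804 + 4·246 = 7458; the extra graphic supplies 4070, so x = 4070/9 ≈ 452.22.
y: target moment 22×264 = 5808; current 2·49 + 7·52 + 4·318 = 1734; the extra graphic supplies 4074, so y = 4074/9 ≈ 452.67.

(452, 453)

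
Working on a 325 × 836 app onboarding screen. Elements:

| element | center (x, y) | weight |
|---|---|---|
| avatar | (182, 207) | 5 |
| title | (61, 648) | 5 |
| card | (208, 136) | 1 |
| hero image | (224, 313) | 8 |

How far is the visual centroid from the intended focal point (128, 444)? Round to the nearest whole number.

Total weight = 5 + 5 + 1 + 8 = 19.
Σw·x = 5·182 + 5·61 + 1·208 + 8·224 = 3215, so x̄ = 3215/19 ≈ 169.21.
Σw·y = 5·207 + 5·648 + 1·136 + 8·313 = 6915, so ȳ = 6915/19 ≈ 363.95.
Offset from (128, 444): Δx ≈ 41.21, Δy ≈ -80.05; distance = √(Δx² + Δy²) ≈ 90.04.

≈ 90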